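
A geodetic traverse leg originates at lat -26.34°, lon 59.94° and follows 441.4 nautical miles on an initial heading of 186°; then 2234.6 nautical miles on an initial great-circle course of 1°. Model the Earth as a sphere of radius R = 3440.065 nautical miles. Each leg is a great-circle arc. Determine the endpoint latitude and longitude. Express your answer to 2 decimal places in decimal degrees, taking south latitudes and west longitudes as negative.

latitude 3.57°, longitude 59.63°

Apply the spherical direct solution leg by leg, carrying full precision between legs.
Leg 1: from (-26.34°, 59.94°), δ = 441.4/3440.065 = 0.128312 rad, θ = 186° → φ = -33.65°, λ = 59.02°.
Leg 2: from (-33.65°, 59.02°), δ = 2234.6/3440.065 = 0.649581 rad, θ = 1° → φ = 3.57°, λ = 59.63°.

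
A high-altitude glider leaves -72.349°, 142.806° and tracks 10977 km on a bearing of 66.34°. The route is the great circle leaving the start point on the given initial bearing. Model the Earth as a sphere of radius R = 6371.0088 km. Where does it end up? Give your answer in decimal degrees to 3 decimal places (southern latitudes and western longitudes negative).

latitude 15.350°, longitude -147.334°

The arc subtends δ = 10977/6371.0088 = 1.722961 rad at the centre.
Converting: φ₁ = -1.262728 rad, θ = 1.157851 rad.
Destination latitude: φ₂ = arcsin( sin φ₁ cos δ + cos φ₁ sin δ cos θ ) = arcsin(0.264720) = 15.350°.
Then Δλ = atan2(0.274522, 0.100679) = 1.219283 rad, from sin θ sin δ cos φ₁ over cos δ − sin φ₁ sin φ₂.
λ₂ = 142.806° + 69.860° = 212.666°, normalized to (−180°, 180°] → -147.334°.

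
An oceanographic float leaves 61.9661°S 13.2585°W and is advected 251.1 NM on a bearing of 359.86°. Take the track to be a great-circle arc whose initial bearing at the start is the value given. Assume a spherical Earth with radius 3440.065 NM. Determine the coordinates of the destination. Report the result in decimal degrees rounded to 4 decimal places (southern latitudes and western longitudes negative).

Central angle δ = d/R = 0.072993 rad.
Converting: φ₁ = -1.081512 rad, θ = 6.280742 rad.
Destination latitude: φ₂ = arcsin( sin φ₁ cos δ + cos φ₁ sin δ cos θ ) = arcsin(-0.846044) = -57.7839°.
For the longitude increment, Δλ = atan2( sin θ sin δ cos φ₁, cos δ − sin φ₁ sin φ₂ ) = atan2(-0.000084, 0.250560) = -0.0192°.
λ₂ = -13.2585° + -0.0192° = -13.2777°.

latitude -57.7839°, longitude -13.2777°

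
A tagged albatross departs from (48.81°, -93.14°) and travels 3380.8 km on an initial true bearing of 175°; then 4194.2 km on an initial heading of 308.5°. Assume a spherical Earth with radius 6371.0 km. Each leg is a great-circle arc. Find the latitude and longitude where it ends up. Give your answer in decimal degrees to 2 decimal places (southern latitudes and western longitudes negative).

Apply the spherical direct solution leg by leg, carrying full precision between legs.
Leg 1: from (48.81°, -93.14°), δ = 3380.8/6371 = 0.530655 rad, θ = 175° → φ = 18.48°, λ = -90.47°.
Leg 2: from (18.48°, -90.47°), δ = 4194.2/6371 = 0.658327 rad, θ = 308.5° → φ = 37.73°, λ = -127.73°.

latitude 37.73°, longitude -127.73°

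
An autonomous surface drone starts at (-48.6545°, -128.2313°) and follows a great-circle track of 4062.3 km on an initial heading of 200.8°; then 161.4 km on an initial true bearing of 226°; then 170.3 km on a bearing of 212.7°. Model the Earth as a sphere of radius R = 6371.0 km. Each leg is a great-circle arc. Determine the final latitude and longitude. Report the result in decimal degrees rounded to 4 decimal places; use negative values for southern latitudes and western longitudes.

latitude -78.3574°, longitude 161.1160°

Apply the spherical direct solution leg by leg, carrying full precision between legs.
Leg 1: from (-48.6545°, -128.2313°), δ = 4062.3/6371 = 0.637624 rad, θ = 200.8° → φ = -76.1307°, λ = 169.8998°.
Leg 2: from (-76.1307°, 169.8998°), δ = 161.4/6371 = 0.025334 rad, θ = 226° → φ = -77.0976°, λ = 165.2190°.
Leg 3: from (-77.0976°, 165.2190°), δ = 170.3/6371 = 0.026730 rad, θ = 212.7° → φ = -78.3574°, λ = 161.1160°.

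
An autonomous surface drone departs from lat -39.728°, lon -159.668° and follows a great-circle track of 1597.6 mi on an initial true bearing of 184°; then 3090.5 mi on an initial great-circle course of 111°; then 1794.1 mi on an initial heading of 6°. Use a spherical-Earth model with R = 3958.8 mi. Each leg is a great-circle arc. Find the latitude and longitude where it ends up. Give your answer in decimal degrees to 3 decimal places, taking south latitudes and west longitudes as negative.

latitude -22.472°, longitude -78.998°

Apply the spherical direct solution leg by leg, carrying full precision between legs.
Leg 1: from (-39.728°, -159.668°), δ = 1597.6/3958.8 = 0.403557 rad, θ = 184° → φ = -62.758°, λ = -163.099°.
Leg 2: from (-62.758°, -163.099°), δ = 3090.5/3958.8 = 0.780666 rad, θ = 111° → φ = -48.339°, λ = -81.836°.
Leg 3: from (-48.339°, -81.836°), δ = 1794.1/3958.8 = 0.453193 rad, θ = 6° → φ = -22.472°, λ = -78.998°.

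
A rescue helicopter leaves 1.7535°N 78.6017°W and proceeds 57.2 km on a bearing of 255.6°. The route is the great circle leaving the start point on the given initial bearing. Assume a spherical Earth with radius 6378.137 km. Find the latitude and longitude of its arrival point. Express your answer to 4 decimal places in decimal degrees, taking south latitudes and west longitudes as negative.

The arc subtends δ = 57.2/6378.137 = 0.008968 rad at the centre.
Start latitude φ₁ = 0.030604 rad; initial bearing θ = 4.461062 rad.
Applying the spherical law of cosines for sides, sin φ₂ = sin φ₁ cos δ + cos φ₁ sin δ cos θ = 0.028369, so φ₂ = 1.6256°.
Then Δλ = atan2(-0.008682, 0.999092) = -0.008690 rad, from sin θ sin δ cos φ₁ over cos δ − sin φ₁ sin φ₂.
λ₂ = -78.6017° + -0.4979° = -79.0996°.

latitude 1.6256°, longitude -79.0996°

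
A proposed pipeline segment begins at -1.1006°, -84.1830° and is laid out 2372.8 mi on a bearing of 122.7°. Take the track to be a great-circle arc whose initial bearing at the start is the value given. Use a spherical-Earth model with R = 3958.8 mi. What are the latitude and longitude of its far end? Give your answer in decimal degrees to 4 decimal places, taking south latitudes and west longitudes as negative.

latitude -18.6972°, longitude -54.1058°

δ = 2372.8/3958.8 = 0.599374 rad (34.3416°).
With φ₁ = -1.1006° = -0.019209 rad and θ = 122.7° = 2.141519 rad:
Destination latitude: φ₂ = arcsin( sin φ₁ cos δ + cos φ₁ sin δ cos θ ) = arcsin(-0.320567) = -18.6972°.
For the longitude increment, Δλ = atan2( sin θ sin δ cos φ₁, cos δ − sin φ₁ sin φ₂ ) = atan2(0.474630, 0.819532) = 30.0772°.
Hence λ₂ = -84.1830° + 30.0772° = -54.1058°.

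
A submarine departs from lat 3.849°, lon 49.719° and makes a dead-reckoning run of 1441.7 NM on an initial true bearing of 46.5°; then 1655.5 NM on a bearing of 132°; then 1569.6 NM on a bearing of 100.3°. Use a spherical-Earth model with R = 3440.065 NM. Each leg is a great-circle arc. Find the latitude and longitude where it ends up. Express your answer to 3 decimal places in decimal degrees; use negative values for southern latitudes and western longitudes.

latitude -3.956°, longitude 113.895°

Apply the spherical direct solution leg by leg, carrying full precision between legs.
Leg 1: from (3.849°, 49.719°), δ = 1441.7/3440.065 = 0.419091 rad, θ = 46.5° → φ = 19.926°, λ = 68.018°.
Leg 2: from (19.926°, 68.018°), δ = 1655.5/3440.065 = 0.481241 rad, θ = 132° → φ = 0.625°, λ = 88.139°.
Leg 3: from (0.625°, 88.139°), δ = 1569.6/3440.065 = 0.456270 rad, θ = 100.3° → φ = -3.956°, λ = 113.895°.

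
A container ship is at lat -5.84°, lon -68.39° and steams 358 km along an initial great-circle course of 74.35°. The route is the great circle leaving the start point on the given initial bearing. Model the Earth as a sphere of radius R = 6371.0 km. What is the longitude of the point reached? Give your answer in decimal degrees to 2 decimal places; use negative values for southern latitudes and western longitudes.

longitude -65.28°

Central angle δ = d/R = 0.056192 rad.
Start latitude φ₁ = -0.101927 rad; initial bearing θ = 1.297652 rad.
Applying the spherical law of cosines for sides, sin φ₂ = sin φ₁ cos δ + cos φ₁ sin δ cos θ = -0.086518, so φ₂ = -4.96°.
Δλ = atan2( sin θ sin δ cos φ₁ , cos δ − sin φ₁ sin φ₂ ) = atan2(0.053800, 0.989618) = 0.054311 rad = 3.11°.
Hence λ₂ = -68.39° + 3.11° = -65.28°.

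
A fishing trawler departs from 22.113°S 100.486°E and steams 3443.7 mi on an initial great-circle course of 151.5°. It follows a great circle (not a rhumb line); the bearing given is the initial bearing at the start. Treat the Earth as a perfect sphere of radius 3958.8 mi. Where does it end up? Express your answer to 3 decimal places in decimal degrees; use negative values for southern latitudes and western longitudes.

Angular distance δ = d/R = 3443.7 / 3958.8 = 0.869885 rad.
Start latitude φ₁ = -0.385945 rad; initial bearing θ = 2.644174 rad.
Applying the spherical law of cosines for sides, sin φ₂ = sin φ₁ cos δ + cos φ₁ sin δ cos θ = -0.865004, so φ₂ = -59.883°.
Δλ = atan2( sin θ sin δ cos φ₁ , cos δ − sin φ₁ sin φ₂ ) = atan2(0.337847, 0.319297) = 0.813618 rad = 46.617°.
λ₂ = λ₁ + Δλ = 147.103°.

latitude -59.883°, longitude 147.103°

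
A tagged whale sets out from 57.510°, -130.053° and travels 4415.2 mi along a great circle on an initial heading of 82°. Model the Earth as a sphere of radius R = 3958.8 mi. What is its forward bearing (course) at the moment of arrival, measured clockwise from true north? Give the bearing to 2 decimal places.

final bearing 143.72°

Angular distance δ = d/R = 4415.2 / 3958.8 = 1.115287 rad.
With φ₁ = 57.510° = 1.003739 rad and θ = 82° = 1.431170 rad:
Applying the spherical law of cosines for sides, sin φ₂ = sin φ₁ cos δ + cos φ₁ sin δ cos θ = 0.438200, so φ₂ = 25.989°.
For the longitude increment, Δλ = atan2( sin θ sin δ cos φ₁, cos δ − sin φ₁ sin φ₂ ) = atan2(0.477688, 0.070304) = 81.628°.
λ₂ = λ₁ + Δλ = -48.425°.
The forward bearing on arrival equals the back-azimuth from the destination plus 180°.
Back-azimuth from P₂ (25.99°, -48.43°) to P₁ (57.51°, -130.05°), with Δλ' = λ₁ − λ₂ = -81.63°: atan2( sin Δλ' cos φ₁ , cos φ₂ sin φ₁ − sin φ₂ cos φ₁ cos Δλ' ) = 323.72°.
Final bearing = (323.72° + 180°) mod 360° = 143.72°.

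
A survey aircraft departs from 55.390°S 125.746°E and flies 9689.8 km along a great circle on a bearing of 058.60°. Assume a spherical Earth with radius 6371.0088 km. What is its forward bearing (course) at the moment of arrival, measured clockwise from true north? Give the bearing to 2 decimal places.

final bearing 30.09°

Angular distance δ = d/R = 9689.8 / 6371.0088 = 1.520921 rad.
Converting: φ₁ = -0.966738 rad, θ = 1.022763 rad.
Applying the spherical law of cosines for sides, sin φ₂ = sin φ₁ cos δ + cos φ₁ sin δ cos θ = 0.254527, so φ₂ = 14.746°.
For the longitude increment, Δλ = atan2( sin θ sin δ cos φ₁, cos δ − sin φ₁ sin φ₂ ) = atan2(0.484203, 0.259340) = 61.826°.
λ₂ = 125.746° + 61.826° = 187.572°, normalized to (−180°, 180°] → -172.428°.
The forward bearing on arrival equals the back-azimuth from the destination plus 180°.
Back-azimuth from P₂ (14.75°, -172.43°) to P₁ (-55.39°, 125.75°), with Δλ' = λ₁ − λ₂ = 298.17°: atan2( sin Δλ' cos φ₁ , cos φ₂ sin φ₁ − sin φ₂ cos φ₁ cos Δλ' ) = 210.09°.
Final bearing = (210.09° + 180°) mod 360° = 30.09°.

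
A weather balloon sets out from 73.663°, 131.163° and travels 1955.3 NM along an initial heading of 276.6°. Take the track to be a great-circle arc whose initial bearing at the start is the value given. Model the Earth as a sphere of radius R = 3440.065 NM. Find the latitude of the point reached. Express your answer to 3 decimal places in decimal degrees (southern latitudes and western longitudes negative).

latitude 55.705°

The arc subtends δ = 1955.3/3440.065 = 0.568390 rad at the centre.
With φ₁ = 73.663° = 1.285662 rad and θ = 276.6° = 4.827581 rad:
sin φ₂ = sin φ₁ cos δ + cos φ₁ sin δ cos θ = (0.959624)(0.842768) + (0.281286)(0.538276)(0.114937) = 0.826143
φ₂ = asin(0.826143) = 0.972228 rad = 55.705°.
For the longitude increment, Δλ = atan2( sin θ sin δ cos φ₁, cos δ − sin φ₁ sin φ₂ ) = atan2(-0.150406, 0.049982) = -71.618°.
λ₂ = 131.163° + -71.618° = 59.545°.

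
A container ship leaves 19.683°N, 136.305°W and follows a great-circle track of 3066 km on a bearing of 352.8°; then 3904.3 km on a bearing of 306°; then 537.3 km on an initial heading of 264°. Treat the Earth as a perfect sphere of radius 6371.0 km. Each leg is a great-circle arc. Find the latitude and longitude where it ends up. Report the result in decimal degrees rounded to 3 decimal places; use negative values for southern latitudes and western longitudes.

latitude 55.163°, longitude 154.151°

Apply the spherical direct solution leg by leg, carrying full precision between legs.
Leg 1: from (19.683°, -136.305°), δ = 3066/6371 = 0.481243 rad, θ = 352.8° → φ = 46.967°, λ = -141.182°.
Leg 2: from (46.967°, -141.182°), δ = 3904.3/6371 = 0.612824 rad, θ = 306° → φ = 55.961°, λ = 162.585°.
Leg 3: from (55.961°, 162.585°), δ = 537.3/6371 = 0.084335 rad, θ = 264° → φ = 55.163°, λ = 154.151°.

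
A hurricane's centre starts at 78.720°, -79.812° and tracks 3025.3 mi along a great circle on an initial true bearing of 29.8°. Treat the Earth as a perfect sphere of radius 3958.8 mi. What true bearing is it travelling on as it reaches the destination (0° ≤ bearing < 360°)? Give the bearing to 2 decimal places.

final bearing 170.08°

Angular distance δ = d/R = 3025.3 / 3958.8 = 0.764196 rad.
Start latitude φ₁ = 1.373923 rad; initial bearing θ = 0.520108 rad.
Destination latitude: φ₂ = arcsin( sin φ₁ cos δ + cos φ₁ sin δ cos θ ) = arcsin(0.825445) = 55.634°.
Δλ = atan2( sin θ sin δ cos φ₁ , cos δ − sin φ₁ sin φ₂ ) = atan2(0.067265, -0.087561) = 2.486538 rad = 142.468°.
Hence λ₂ = -79.812° + 142.468° = 62.656°.
The forward bearing on arrival equals the back-azimuth from the destination plus 180°.
Back-azimuth from P₂ (55.63°, 62.66°) to P₁ (78.72°, -79.81°), with Δλ' = λ₁ − λ₂ = -142.47°: atan2( sin Δλ' cos φ₁ , cos φ₂ sin φ₁ − sin φ₂ cos φ₁ cos Δλ' ) = 350.08°.
Final bearing = (350.08° + 180°) mod 360° = 170.08°.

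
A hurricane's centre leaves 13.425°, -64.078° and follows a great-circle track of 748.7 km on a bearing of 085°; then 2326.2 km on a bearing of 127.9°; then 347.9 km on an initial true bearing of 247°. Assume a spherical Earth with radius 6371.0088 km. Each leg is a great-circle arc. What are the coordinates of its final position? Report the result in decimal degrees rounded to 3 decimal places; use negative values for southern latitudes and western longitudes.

latitude -0.549°, longitude -43.681°

Apply the spherical direct solution leg by leg, carrying full precision between legs.
Leg 1: from (13.425°, -64.078°), δ = 748.7/6371.0088 = 0.117517 rad, θ = 85° → φ = 13.917°, λ = -57.167°.
Leg 2: from (13.917°, -57.167°), δ = 2326.2/6371.0088 = 0.365123 rad, θ = 127.9° → φ = 0.674°, λ = -40.801°.
Leg 3: from (0.674°, -40.801°), δ = 347.9/6371.0088 = 0.054607 rad, θ = 247° → φ = -0.549°, λ = -43.681°.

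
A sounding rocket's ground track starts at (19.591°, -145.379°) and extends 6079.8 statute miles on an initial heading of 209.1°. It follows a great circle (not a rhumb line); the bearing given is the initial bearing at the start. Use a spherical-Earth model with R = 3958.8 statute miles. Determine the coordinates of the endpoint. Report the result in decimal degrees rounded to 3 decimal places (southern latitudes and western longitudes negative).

The arc subtends δ = 6079.8/3958.8 = 1.535768 rad at the centre.
Converting: φ₁ = 0.341927 rad, θ = 3.649483 rad.
Applying the spherical law of cosines for sides, sin φ₂ = sin φ₁ cos δ + cos φ₁ sin δ cos θ = -0.810942, so φ₂ = -54.188°.
Then Δλ = atan2(-0.457900, 0.306933) = -0.980280 rad, from sin θ sin δ cos φ₁ over cos δ − sin φ₁ sin φ₂.
λ₂ = -145.379° + -56.166° = -201.545°, normalized to (−180°, 180°] → 158.455°.

latitude -54.188°, longitude 158.455°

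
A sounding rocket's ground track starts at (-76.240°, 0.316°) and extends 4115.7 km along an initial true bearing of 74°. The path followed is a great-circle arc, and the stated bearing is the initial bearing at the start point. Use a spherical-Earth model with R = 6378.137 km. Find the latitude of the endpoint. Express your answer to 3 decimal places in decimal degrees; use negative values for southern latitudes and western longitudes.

latitude -47.440°

δ = 4115.7/6378.137 = 0.645282 rad (36.9720°).
With φ₁ = -76.240° = -1.330639 rad and θ = 74° = 1.291544 rad:
sin φ₂ = sin φ₁ cos δ + cos φ₁ sin δ cos θ = (-0.971301)(0.798930) + (0.237855)(0.601424)(0.275637) = -0.736571
φ₂ = asin(-0.736571) = -0.827986 rad = -47.440°.
Δλ = atan2( sin θ sin δ cos φ₁ , cos δ − sin φ₁ sin φ₂ ) = atan2(0.137510, 0.083498) = 1.025088 rad = 58.733°.
λ₂ = 0.316° + 58.733° = 59.049°.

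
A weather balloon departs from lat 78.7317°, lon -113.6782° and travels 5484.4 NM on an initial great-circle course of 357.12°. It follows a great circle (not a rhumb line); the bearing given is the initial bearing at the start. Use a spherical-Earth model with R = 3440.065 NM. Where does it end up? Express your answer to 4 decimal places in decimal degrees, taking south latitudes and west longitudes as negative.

latitude 9.9089°, longitude 69.2446°

Central angle δ = d/R = 1.594272 rad.
Start latitude φ₁ = 1.374127 rad; initial bearing θ = 6.232920 rad.
Applying the spherical law of cosines for sides, sin φ₂ = sin φ₁ cos δ + cos φ₁ sin δ cos θ = 0.172082, so φ₂ = 9.9089°.
Then Δλ = atan2(-0.009815, -0.192238) = -3.090579 rad, from sin θ sin δ cos φ₁ over cos δ − sin φ₁ sin φ₂.
λ₂ = -113.6782° + -177.0772° = -290.7554°, normalized to (−180°, 180°] → 69.2446°.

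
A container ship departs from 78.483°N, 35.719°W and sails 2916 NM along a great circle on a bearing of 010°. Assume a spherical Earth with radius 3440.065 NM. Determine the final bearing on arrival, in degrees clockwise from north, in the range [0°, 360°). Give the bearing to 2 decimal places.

δ = 2916/3440.065 = 0.847658 rad (48.5672°).
With φ₁ = 78.483° = 1.369787 rad and θ = 10° = 0.174533 rad:
Applying the spherical law of cosines for sides, sin φ₂ = sin φ₁ cos δ + cos φ₁ sin δ cos θ = 0.795833, so φ₂ = 52.734°.
Δλ = atan2( sin θ sin δ cos φ₁ , cos δ − sin φ₁ sin φ₂ ) = atan2(0.025994, -0.118069) = 2.924894 rad = 167.584°.
Hence λ₂ = -35.719° + 167.584° = 131.865°.
The forward bearing on arrival equals the back-azimuth from the destination plus 180°.
Back-azimuth from P₂ (52.73°, 131.87°) to P₁ (78.48°, -35.72°), with Δλ' = λ₁ − λ₂ = -167.58°: atan2( sin Δλ' cos φ₁ , cos φ₂ sin φ₁ − sin φ₂ cos φ₁ cos Δλ' ) = 356.72°.
Final bearing = (356.72° + 180°) mod 360° = 176.72°.

final bearing 176.72°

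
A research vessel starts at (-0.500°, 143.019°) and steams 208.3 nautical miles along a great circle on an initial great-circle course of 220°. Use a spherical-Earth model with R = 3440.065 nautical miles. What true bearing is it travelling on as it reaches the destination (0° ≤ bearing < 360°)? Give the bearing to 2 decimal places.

final bearing 220.07°

The arc subtends δ = 208.3/3440.065 = 0.060551 rad at the centre.
Start latitude φ₁ = -0.008727 rad; initial bearing θ = 3.839724 rad.
Applying the spherical law of cosines for sides, sin φ₂ = sin φ₁ cos δ + cos φ₁ sin δ cos θ = -0.055065, so φ₂ = -3.157°.
For the longitude increment, Δλ = atan2( sin θ sin δ cos φ₁, cos δ − sin φ₁ sin φ₂ ) = atan2(-0.038896, 0.997687) = -2.233°.
Hence λ₂ = 143.019° + -2.233° = 140.786°.
The forward bearing on arrival equals the back-azimuth from the destination plus 180°.
Back-azimuth from P₂ (-3.16°, 140.79°) to P₁ (-0.50°, 143.02°), with Δλ' = λ₁ − λ₂ = 2.23°: atan2( sin Δλ' cos φ₁ , cos φ₂ sin φ₁ − sin φ₂ cos φ₁ cos Δλ' ) = 40.07°.
Final bearing = (40.07° + 180°) mod 360° = 220.07°.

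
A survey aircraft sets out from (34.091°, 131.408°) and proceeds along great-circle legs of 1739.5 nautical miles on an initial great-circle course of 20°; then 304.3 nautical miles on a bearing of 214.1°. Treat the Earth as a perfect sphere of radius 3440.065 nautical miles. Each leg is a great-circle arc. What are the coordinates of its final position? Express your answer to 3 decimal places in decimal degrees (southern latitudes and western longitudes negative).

Apply the spherical direct solution leg by leg, carrying full precision between legs.
Leg 1: from (34.091°, 131.408°), δ = 1739.5/3440.065 = 0.505659 rad, θ = 20° → φ = 60.148°, λ = 150.849°.
Leg 2: from (60.148°, 150.849°), δ = 304.3/3440.065 = 0.088458 rad, θ = 214.1° → φ = 55.844°, λ = 145.788°.

latitude 55.844°, longitude 145.788°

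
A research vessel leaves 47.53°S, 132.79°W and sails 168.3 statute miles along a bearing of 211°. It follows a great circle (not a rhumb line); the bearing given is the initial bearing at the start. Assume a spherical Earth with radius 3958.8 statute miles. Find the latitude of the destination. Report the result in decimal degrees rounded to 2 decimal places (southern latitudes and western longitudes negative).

δ = 168.3/3958.8 = 0.042513 rad (2.4358°).
With φ₁ = -47.53° = -0.829555 rad and θ = 211° = 3.682645 rad:
Destination latitude: φ₂ = arcsin( sin φ₁ cos δ + cos φ₁ sin δ cos θ ) = arcsin(-0.761562) = -49.60°.
Then Δλ = atan2(-0.014780, 0.437345) = -0.033781 rad, from sin θ sin δ cos φ₁ over cos δ − sin φ₁ sin φ₂.
λ₂ = λ₁ + Δλ = -134.73°.

latitude -49.60°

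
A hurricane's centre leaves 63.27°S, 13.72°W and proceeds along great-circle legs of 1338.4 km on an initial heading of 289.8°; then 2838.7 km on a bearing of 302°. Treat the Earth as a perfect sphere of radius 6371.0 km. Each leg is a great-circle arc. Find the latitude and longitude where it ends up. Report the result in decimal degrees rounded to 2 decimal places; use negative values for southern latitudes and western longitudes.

Apply the spherical direct solution leg by leg, carrying full precision between legs.
Leg 1: from (-63.27°, -13.72°), δ = 1338.4/6371 = 0.210077 rad, θ = 289.8° → φ = -57.32°, λ = -35.03°.
Leg 2: from (-57.32°, -35.03°), δ = 2838.7/6371 = 0.445566 rad, θ = 302° → φ = -39.51°, λ = -63.31°.

latitude -39.51°, longitude -63.31°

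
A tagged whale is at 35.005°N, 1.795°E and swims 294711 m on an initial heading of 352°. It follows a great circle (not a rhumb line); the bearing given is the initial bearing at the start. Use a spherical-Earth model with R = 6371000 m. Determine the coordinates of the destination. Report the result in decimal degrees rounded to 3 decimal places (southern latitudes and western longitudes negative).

δ = 294711/6371000 = 0.046258 rad (2.6504°).
Start latitude φ₁ = 0.610953 rad; initial bearing θ = 6.143559 rad.
Destination latitude: φ₂ = arcsin( sin φ₁ cos δ + cos φ₁ sin δ cos θ ) = arcsin(0.610542) = 37.629°.
Δλ = atan2( sin θ sin δ cos φ₁ , cos δ − sin φ₁ sin φ₂ ) = atan2(-0.005271, 0.648694) = -0.008126 rad = -0.466°.
λ₂ = λ₁ + Δλ = 1.329°.

latitude 37.629°, longitude 1.329°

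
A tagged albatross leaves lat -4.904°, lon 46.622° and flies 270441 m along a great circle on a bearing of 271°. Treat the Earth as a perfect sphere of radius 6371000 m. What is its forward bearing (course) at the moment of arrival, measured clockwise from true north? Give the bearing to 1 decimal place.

Central angle δ = d/R = 0.042449 rad.
With φ₁ = -4.904° = -0.085591 rad and θ = 271° = 4.729842 rad:
sin φ₂ = sin φ₁ cos δ + cos φ₁ sin δ cos θ = (-0.085486)(0.999099) + (0.996339)(0.042436)(0.017452) = -0.084672
φ₂ = asin(-0.084672) = -0.084773 rad = -4.857°.
For the longitude increment, Δλ = atan2( sin θ sin δ cos φ₁, cos δ − sin φ₁ sin φ₂ ) = atan2(-0.042274, 0.991861) = -2.441°.
λ₂ = 46.622° + -2.441° = 44.181°.
The forward bearing on arrival equals the back-azimuth from the destination plus 180°.
Back-azimuth from P₂ (-4.9°, 44.2°) to P₁ (-4.9°, 46.6°), with Δλ' = λ₁ − λ₂ = 2.4°: atan2( sin Δλ' cos φ₁ , cos φ₂ sin φ₁ − sin φ₂ cos φ₁ cos Δλ' ) = 91.2°.
Final bearing = (91.2° + 180°) mod 360° = 271.2°.

final bearing 271.2°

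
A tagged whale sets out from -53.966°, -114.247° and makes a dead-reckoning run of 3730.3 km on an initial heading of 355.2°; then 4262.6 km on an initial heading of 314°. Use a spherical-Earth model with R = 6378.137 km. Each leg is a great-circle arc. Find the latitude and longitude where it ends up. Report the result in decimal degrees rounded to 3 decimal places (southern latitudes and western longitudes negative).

latitude 7.350°, longitude -143.782°

Apply the spherical direct solution leg by leg, carrying full precision between legs.
Leg 1: from (-53.966°, -114.247°), δ = 3730.3/6378.137 = 0.584857 rad, θ = 355.2° → φ = -20.526°, λ = -117.074°.
Leg 2: from (-20.526°, -117.074°), δ = 4262.6/6378.137 = 0.668314 rad, θ = 314° → φ = 7.350°, λ = -143.782°.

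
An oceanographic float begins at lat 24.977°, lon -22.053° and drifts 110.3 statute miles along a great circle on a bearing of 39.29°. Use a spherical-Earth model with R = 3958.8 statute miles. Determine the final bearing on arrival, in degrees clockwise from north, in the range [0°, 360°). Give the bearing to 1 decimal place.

The arc subtends δ = 110.3/3958.8 = 0.027862 rad at the centre.
Start latitude φ₁ = 0.435931 rad; initial bearing θ = 0.685740 rad.
Destination latitude: φ₂ = arcsin( sin φ₁ cos δ + cos φ₁ sin δ cos θ ) = arcsin(0.441635) = 26.208°.
Δλ = atan2( sin θ sin δ cos φ₁ , cos δ − sin φ₁ sin φ₂ ) = atan2(0.015991, 0.813130) = 0.019664 rad = 1.127°.
λ₂ = λ₁ + Δλ = -20.926°.
The forward bearing on arrival equals the back-azimuth from the destination plus 180°.
Back-azimuth from P₂ (26.2°, -20.9°) to P₁ (25.0°, -22.1°), with Δλ' = λ₁ − λ₂ = -1.1°: atan2( sin Δλ' cos φ₁ , cos φ₂ sin φ₁ − sin φ₂ cos φ₁ cos Δλ' ) = 219.8°.
Final bearing = (219.8° + 180°) mod 360° = 39.8°.

final bearing 39.8°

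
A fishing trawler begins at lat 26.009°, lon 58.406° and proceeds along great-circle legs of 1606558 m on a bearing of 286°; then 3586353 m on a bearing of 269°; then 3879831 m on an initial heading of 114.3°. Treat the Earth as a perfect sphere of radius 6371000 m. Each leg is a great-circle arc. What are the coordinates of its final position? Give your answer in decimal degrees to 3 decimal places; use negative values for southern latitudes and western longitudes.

latitude 6.624°, longitude 38.464°

Apply the spherical direct solution leg by leg, carrying full precision between legs.
Leg 1: from (26.009°, 58.406°), δ = 1606558/6371000 = 0.252167 rad, θ = 286° → φ = 29.108°, λ = 42.473°.
Leg 2: from (29.108°, 42.473°), δ = 3586353/6371000 = 0.562918 rad, θ = 269° → φ = 23.782°, λ = 6.805°.
Leg 3: from (23.782°, 6.805°), δ = 3879831/6371000 = 0.608983 rad, θ = 114.3° → φ = 6.624°, λ = 38.464°.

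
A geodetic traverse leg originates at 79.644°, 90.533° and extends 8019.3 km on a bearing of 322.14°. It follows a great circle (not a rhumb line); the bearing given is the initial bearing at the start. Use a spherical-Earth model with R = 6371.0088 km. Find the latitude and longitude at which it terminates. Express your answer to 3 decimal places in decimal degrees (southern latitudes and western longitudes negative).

δ = 8019.3/6371.0088 = 1.258717 rad (72.1192°).
With φ₁ = 79.644° = 1.390050 rad and θ = 322.14° = 5.622404 rad:
Applying the spherical law of cosines for sides, sin φ₂ = sin φ₁ cos δ + cos φ₁ sin δ cos θ = 0.437106, so φ₂ = 25.919°.
For the longitude increment, Δλ = atan2( sin θ sin δ cos φ₁, cos δ − sin φ₁ sin φ₂ ) = atan2(-0.104998, -0.122948) = -139.503°.
λ₂ = λ₁ + Δλ = -48.970°.

latitude 25.919°, longitude -48.970°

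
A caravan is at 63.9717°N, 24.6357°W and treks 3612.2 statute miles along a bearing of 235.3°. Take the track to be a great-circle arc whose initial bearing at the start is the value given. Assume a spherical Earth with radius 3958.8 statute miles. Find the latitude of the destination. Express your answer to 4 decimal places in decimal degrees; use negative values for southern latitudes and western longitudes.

latitude 20.6195°

Angular distance δ = d/R = 3612.2 / 3958.8 = 0.912448 rad.
Start latitude φ₁ = 1.116517 rad; initial bearing θ = 4.106760 rad.
sin φ₂ = sin φ₁ cos δ + cos φ₁ sin δ cos θ = (0.898577)(0.611811) + (0.438815)(0.791004)(-0.569280) = 0.352160
φ₂ = asin(0.352160) = 0.359878 rad = 20.6195°.
Then Δλ = atan2(-0.285370, 0.295368) = -0.768184 rad, from sin θ sin δ cos φ₁ over cos δ − sin φ₁ sin φ₂.
λ₂ = -24.6357° + -44.0137° = -68.6494°.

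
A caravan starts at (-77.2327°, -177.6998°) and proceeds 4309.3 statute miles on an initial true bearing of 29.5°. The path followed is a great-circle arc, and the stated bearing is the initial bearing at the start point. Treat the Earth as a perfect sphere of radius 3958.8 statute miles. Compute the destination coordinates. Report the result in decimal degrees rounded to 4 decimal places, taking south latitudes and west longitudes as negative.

latitude -16.3743°, longitude -150.6539°

Central angle δ = d/R = 1.088537 rad.
With φ₁ = -77.2327° = -1.347965 rad and θ = 29.5° = 0.514872 rad:
sin φ₂ = sin φ₁ cos δ + cos φ₁ sin δ cos θ = (-0.975276)(0.463782) + (0.220992)(0.885949)(0.870356) = -0.281910
φ₂ = asin(-0.281910) = -0.285785 rad = -16.3743°.
Then Δλ = atan2(0.096410, 0.188842) = 0.472041 rad, from sin θ sin δ cos φ₁ over cos δ − sin φ₁ sin φ₂.
λ₂ = -177.6998° + 27.0459° = -150.6539°.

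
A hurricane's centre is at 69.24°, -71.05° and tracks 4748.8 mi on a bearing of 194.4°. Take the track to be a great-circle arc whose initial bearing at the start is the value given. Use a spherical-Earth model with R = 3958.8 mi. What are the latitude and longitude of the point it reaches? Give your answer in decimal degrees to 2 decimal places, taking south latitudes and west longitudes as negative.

Angular distance δ = d/R = 4748.8 / 3958.8 = 1.199555 rad.
With φ₁ = 69.24° = 1.208466 rad and θ = 194.4° = 3.392920 rad:
sin φ₂ = sin φ₁ cos δ + cos φ₁ sin δ cos θ = (0.935073)(0.362772) + (0.354454)(0.931878)(-0.968583) = 0.019288
φ₂ = asin(0.019288) = 0.019289 rad = 1.11°.
For the longitude increment, Δλ = atan2( sin θ sin δ cos φ₁, cos δ − sin φ₁ sin φ₂ ) = atan2(-0.082144, 0.344737) = -13.40°.
λ₂ = λ₁ + Δλ = -84.45°.

latitude 1.11°, longitude -84.45°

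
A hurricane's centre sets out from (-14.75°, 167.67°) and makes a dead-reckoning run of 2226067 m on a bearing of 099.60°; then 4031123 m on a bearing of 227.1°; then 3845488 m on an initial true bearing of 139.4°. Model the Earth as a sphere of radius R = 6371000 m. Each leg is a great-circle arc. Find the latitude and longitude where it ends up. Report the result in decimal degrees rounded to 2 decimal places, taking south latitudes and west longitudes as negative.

Apply the spherical direct solution leg by leg, carrying full precision between legs.
Leg 1: from (-14.75°, 167.67°), δ = 2226067/6371000 = 0.349406 rad, θ = 99.6° → φ = -17.12°, λ = -171.65°.
Leg 2: from (-17.12°, -171.65°), δ = 4031123/6371000 = 0.632730 rad, θ = 227.1° → φ = -38.47°, λ = 154.76°.
Leg 3: from (-38.47°, 154.76°), δ = 3845488/6371000 = 0.603593 rad, θ = 139.4° → φ = -58.17°, λ = -160.78°.

latitude -58.17°, longitude -160.78°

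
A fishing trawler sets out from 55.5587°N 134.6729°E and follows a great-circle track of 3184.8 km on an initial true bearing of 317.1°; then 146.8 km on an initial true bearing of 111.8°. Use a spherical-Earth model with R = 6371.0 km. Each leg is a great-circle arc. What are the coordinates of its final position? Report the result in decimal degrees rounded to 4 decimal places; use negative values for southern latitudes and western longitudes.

latitude 66.7551°, longitude 80.1436°

Apply the spherical direct solution leg by leg, carrying full precision between legs.
Leg 1: from (55.5587°, 134.6729°), δ = 3184.8/6371 = 0.499890 rad, θ = 317.1° → φ = 67.2760°, λ = 77.0365°.
Leg 2: from (67.2760°, 77.0365°), δ = 146.8/6371 = 0.023042 rad, θ = 111.8° → φ = 66.7551°, λ = 80.1436°.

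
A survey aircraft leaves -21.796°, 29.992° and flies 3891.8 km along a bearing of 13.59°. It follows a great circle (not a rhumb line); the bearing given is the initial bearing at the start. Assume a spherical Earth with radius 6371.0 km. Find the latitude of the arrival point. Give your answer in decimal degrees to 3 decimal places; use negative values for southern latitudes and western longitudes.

latitude 12.328°

Angular distance δ = d/R = 3891.8 / 6371 = 0.610862 rad.
Converting: φ₁ = -0.380412 rad, θ = 0.237190 rad.
sin φ₂ = sin φ₁ cos δ + cos φ₁ sin δ cos θ = (-0.371303)(0.819154) + (0.928512)(0.573574)(0.972002) = 0.213505
φ₂ = asin(0.213505) = 0.215161 rad = 12.328°.
For the longitude increment, Δλ = atan2( sin θ sin δ cos φ₁, cos δ − sin φ₁ sin φ₂ ) = atan2(0.125139, 0.898429) = 7.930°.
λ₂ = 29.992° + 7.930° = 37.922°.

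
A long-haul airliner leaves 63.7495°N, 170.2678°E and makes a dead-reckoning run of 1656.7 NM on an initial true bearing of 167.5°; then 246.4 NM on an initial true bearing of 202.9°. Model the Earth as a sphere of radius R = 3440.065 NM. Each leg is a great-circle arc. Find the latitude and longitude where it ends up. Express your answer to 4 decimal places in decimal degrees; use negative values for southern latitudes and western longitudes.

latitude 32.7061°, longitude 175.5357°

Apply the spherical direct solution leg by leg, carrying full precision between legs.
Leg 1: from (63.7495°, 170.2678°), δ = 1656.7/3440.065 = 0.481590 rad, θ = 167.5° → φ = 36.5018°, λ = 177.4322°.
Leg 2: from (36.5018°, 177.4322°), δ = 246.4/3440.065 = 0.071627 rad, θ = 202.9° → φ = 32.7061°, λ = 175.5357°.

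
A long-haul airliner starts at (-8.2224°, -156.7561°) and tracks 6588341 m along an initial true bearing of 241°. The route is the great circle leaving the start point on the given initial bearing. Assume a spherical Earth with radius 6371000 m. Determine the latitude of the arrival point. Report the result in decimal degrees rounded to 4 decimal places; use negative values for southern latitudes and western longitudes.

Angular distance δ = d/R = 6588341 / 6371000 = 1.034114 rad.
Converting: φ₁ = -0.143508 rad, θ = 4.206243 rad.
Destination latitude: φ₂ = arcsin( sin φ₁ cos δ + cos φ₁ sin δ cos θ ) = arcsin(-0.485489) = -29.0445°.
Then Δλ = atan2(-0.743930, 0.441855) = -1.034840 rad, from sin θ sin δ cos φ₁ over cos δ − sin φ₁ sin φ₂.
λ₂ = -156.7561° + -59.2919° = -216.0480°, normalized to (−180°, 180°] → 143.9520°.

latitude -29.0445°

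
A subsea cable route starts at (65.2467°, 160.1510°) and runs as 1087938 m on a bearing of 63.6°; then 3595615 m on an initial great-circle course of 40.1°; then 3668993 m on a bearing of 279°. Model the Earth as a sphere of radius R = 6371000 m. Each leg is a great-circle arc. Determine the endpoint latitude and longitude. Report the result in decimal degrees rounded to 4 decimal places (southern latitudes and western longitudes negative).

latitude 54.6360°, longitude -144.2329°

Apply the spherical direct solution leg by leg, carrying full precision between legs.
Leg 1: from (65.2467°, 160.1510°), δ = 1087938/6371000 = 0.170764 rad, θ = 63.6° → φ = 67.9030°, λ = -175.9809°.
Leg 2: from (67.9030°, -175.9809°), δ = 3595615/6371000 = 0.564372 rad, θ = 40.1° → φ = 69.5167°, λ = -75.8999°.
Leg 3: from (69.5167°, -75.8999°), δ = 3668993/6371000 = 0.575890 rad, θ = 279° → φ = 54.6360°, λ = -144.2329°.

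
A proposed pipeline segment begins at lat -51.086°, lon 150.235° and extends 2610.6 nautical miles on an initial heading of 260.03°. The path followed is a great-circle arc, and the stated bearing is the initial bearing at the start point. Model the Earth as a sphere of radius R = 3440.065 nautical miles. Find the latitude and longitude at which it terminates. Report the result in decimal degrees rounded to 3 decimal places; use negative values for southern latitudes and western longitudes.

Angular distance δ = d/R = 2610.6 / 3440.065 = 0.758881 rad.
With φ₁ = -51.086° = -0.891619 rad and θ = 260.03° = 4.538380 rad:
Destination latitude: φ₂ = arcsin( sin φ₁ cos δ + cos φ₁ sin δ cos θ ) = arcsin(-0.639421) = -39.749°.
Δλ = atan2( sin θ sin δ cos φ₁ , cos δ − sin φ₁ sin φ₂ ) = atan2(-0.425711, 0.228079) = -1.078951 rad = -61.819°.
λ₂ = 150.235° + -61.819° = 88.416°.

latitude -39.749°, longitude 88.416°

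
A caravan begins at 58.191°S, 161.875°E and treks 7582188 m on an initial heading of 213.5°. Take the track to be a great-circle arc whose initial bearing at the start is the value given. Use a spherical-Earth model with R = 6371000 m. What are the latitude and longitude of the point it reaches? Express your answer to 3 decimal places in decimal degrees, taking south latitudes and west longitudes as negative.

Central angle δ = d/R = 1.190110 rad.
Start latitude φ₁ = -1.015625 rad; initial bearing θ = 3.726278 rad.
Destination latitude: φ₂ = arcsin( sin φ₁ cos δ + cos φ₁ sin δ cos θ ) = arcsin(-0.723820) = -46.371°.
Δλ = atan2( sin θ sin δ cos φ₁ , cos δ − sin φ₁ sin φ₂ ) = atan2(-0.270093, -0.243551) = -2.304567 rad = -132.042°.
λ₂ = 161.875° + -132.042° = 29.833°.

latitude -46.371°, longitude 29.833°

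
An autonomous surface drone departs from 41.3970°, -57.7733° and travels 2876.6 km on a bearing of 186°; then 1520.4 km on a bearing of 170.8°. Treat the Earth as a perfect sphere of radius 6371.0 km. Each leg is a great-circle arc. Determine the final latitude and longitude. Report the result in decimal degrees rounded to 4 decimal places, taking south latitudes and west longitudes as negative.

Apply the spherical direct solution leg by leg, carrying full precision between legs.
Leg 1: from (41.3970°, -57.7733°), δ = 2876.6/6371 = 0.451515 rad, θ = 186° → φ = 15.6338°, λ = -60.4879°.
Leg 2: from (15.6338°, -60.4879°), δ = 1520.4/6371 = 0.238644 rad, θ = 170.8° → φ = 2.1284°, λ = -58.3205°.

latitude 2.1284°, longitude -58.3205°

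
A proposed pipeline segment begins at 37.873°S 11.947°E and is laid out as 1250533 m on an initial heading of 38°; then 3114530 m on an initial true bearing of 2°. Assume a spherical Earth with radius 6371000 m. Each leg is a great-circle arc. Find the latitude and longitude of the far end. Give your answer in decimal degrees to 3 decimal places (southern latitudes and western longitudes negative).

latitude -0.743°, longitude 20.757°

Apply the spherical direct solution leg by leg, carrying full precision between legs.
Leg 1: from (-37.873°, 11.947°), δ = 1250533/6371000 = 0.196285 rad, θ = 38° → φ = -28.738°, λ = 19.818°.
Leg 2: from (-28.738°, 19.818°), δ = 3114530/6371000 = 0.488860 rad, θ = 2° → φ = -0.743°, λ = 20.757°.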